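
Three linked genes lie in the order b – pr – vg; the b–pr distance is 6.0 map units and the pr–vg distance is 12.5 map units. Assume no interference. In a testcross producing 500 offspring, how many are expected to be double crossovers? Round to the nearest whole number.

4

Map distances give recombination frequencies of 0.060 and 0.125 for the two intervals.
With no interference, expected double-crossover frequency = 0.060 × 0.125 = 0.00750.
Expected number = 0.00750 × 500 = 3.75 ≈ 4.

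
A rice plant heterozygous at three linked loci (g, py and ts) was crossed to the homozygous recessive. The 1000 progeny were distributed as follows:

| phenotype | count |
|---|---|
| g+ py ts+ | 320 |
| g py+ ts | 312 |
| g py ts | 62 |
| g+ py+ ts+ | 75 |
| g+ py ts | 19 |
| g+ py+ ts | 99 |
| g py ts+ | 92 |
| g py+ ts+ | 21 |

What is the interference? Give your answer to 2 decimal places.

The two most frequent reciprocal classes, g py+ ts and g+ py ts+, are the parental types, so the F1 was g py+ ts / g+ py ts+.
The two rarest classes, g py+ ts+ and g+ py ts, are the double crossovers. Comparing them with the parentals, only the ts allele has switched, so ts is the middle locus and the order is py – ts – g.
py–ts: (137 + 40)/1000 = 0.1770; ts–g: (191 + 40)/1000 = 0.2310.
Expected DCO frequency = 0.1770 × 0.2310 ≈ 0.04089; observed = 40/1000 ≈ 0.04000.
Coefficient of coincidence = 0.04000/0.04089 ≈ 0.98; interference = 1 − 0.98 = 0.02.

0.02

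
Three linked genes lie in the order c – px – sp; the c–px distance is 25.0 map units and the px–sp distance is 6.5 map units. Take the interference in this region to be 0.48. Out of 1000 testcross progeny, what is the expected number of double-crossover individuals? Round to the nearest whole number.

8

Map distances give recombination frequencies of 0.250 and 0.065 for the two intervals.
With interference 0.48 (so coincidence = 0.52), expected double-crossover frequency = 0.250 × 0.065 × 0.52 = 0.00845.
Expected number = 0.00845 × 1000 = 8.45 ≈ 8.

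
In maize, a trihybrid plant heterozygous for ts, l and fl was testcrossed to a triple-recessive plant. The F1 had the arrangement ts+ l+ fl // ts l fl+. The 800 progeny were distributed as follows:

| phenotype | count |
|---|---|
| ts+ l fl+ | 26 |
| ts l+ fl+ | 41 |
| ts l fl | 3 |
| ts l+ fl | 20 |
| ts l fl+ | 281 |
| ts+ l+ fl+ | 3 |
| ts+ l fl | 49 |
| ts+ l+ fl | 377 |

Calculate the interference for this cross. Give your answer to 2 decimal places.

The two rarest classes, ts+ l+ fl+ and ts l fl, are the double crossovers. Comparing them with the parentals, only the fl allele has switched, so fl is the middle locus and the order is l – fl – ts.
l–fl: (90 + 6)/800 = 0.1200; fl–ts: (46 + 6)/800 = 0.0650.
Expected DCO frequency = 0.1200 × 0.0650 ≈ 0.00780; observed = 6/800 ≈ 0.00750.
Coefficient of coincidence = 0.00750/0.00780 ≈ 0.96; interference = 1 − 0.96 = 0.04.

0.04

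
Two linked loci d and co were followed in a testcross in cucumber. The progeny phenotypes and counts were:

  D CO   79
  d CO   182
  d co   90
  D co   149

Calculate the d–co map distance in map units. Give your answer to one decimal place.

The two most frequent classes, D co (149) and d CO (182), are the parental types, so the F1 was D co / d CO.
The recombinant classes are D CO and d co: 79 + 90 = 169.
Recombination frequency = 169/500 = 0.3380 ≈ 33.8%, i.e. 33.8 map units.

33.8 map units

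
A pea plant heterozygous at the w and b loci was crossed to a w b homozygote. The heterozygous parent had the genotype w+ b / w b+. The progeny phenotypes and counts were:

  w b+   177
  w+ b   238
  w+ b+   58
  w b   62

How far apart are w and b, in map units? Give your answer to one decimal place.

22.4 map units

The recombinant classes are w+ b+ and w b: 58 + 62 = 120.
Recombination frequency = 120/535 = 0.2243 ≈ 22.4%, i.e. 22.4 map units.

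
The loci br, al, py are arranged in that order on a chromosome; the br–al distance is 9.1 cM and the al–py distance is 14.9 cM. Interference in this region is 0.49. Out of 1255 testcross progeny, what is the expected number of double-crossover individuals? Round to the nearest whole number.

9

Map distances give recombination frequencies of 0.091 and 0.149 for the two intervals.
With interference 0.49 (so coincidence = 0.51), expected double-crossover frequency = 0.091 × 0.149 × 0.51 = 0.00692.
Expected number = 0.00692 × 1255 = 8.68 ≈ 9.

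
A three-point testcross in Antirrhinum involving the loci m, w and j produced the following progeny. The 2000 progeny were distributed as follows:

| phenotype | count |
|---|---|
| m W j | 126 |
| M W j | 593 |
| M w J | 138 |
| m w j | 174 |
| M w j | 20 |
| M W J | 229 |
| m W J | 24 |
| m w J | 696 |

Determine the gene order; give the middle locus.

w

The two most frequent reciprocal classes, m w J and M W j, are the parental types, so the F1 was m w J / M W j.
The two rarest classes, m W J and M w j, are the double crossovers. Comparing them with the parentals, only the w allele has switched, so w is the middle locus and the order is j – w – m.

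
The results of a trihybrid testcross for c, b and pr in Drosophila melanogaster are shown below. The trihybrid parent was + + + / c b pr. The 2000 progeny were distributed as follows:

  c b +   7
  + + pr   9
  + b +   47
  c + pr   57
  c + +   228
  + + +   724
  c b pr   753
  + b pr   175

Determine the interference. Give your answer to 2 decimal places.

The two rarest classes, + + pr and c b +, are the double crossovers. Comparing them with the parentals, only the pr allele has switched, so pr is the middle locus and the order is c – pr – b.
c–pr: (403 + 16)/2000 = 0.2095; pr–b: (104 + 16)/2000 = 0.0600.
Expected DCO frequency = 0.2095 × 0.0600 ≈ 0.01257; observed = 16/2000 ≈ 0.00800.
Coefficient of coincidence = 0.00800/0.01257 ≈ 0.64; interference = 1 − 0.64 = 0.36.

0.36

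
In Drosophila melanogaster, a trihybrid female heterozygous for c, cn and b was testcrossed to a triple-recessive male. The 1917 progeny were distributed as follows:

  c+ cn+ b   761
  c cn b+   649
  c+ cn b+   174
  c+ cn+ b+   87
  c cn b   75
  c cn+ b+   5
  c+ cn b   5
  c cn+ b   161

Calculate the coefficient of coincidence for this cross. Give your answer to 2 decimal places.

The two most frequent reciprocal classes, c cn b+ and c+ cn+ b, are the parental types, so the F1 was c cn b+ / c+ cn+ b.
The two rarest classes, c cn+ b+ and c+ cn b, are the double crossovers. Comparing them with the parentals, only the cn allele has switched, so cn is the middle locus and the order is c – cn – b.
c–cn: (335 + 10)/1917 = 0.1800; cn–b: (162 + 10)/1917 = 0.0897.
Expected DCO frequency = 0.1800 × 0.0897 ≈ 0.01615; observed = 10/1917 ≈ 0.00522.
Coefficient of coincidence = 0.00522/0.01615 ≈ 0.32.

0.32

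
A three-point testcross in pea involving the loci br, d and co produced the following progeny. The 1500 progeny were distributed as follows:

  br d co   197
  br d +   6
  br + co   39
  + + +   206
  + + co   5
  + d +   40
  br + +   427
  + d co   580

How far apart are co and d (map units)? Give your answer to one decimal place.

6.0 map units

The two most frequent reciprocal classes, + d co and br + +, are the parental types, so the F1 was + d co / br + +.
The two rarest classes, + + co and br d +, are the double crossovers. Comparing them with the parentals, only the d allele has switched, so d is the middle locus and the order is co – d – br.
Crossovers in the co–d interval produce the single-crossover classes + d + and br + co (40 + 39 = 79) plus the double crossovers (11).
RF(co–d) = (79 + 11) / 1500 = 90/1500 = 0.0600 → 6.0 map units.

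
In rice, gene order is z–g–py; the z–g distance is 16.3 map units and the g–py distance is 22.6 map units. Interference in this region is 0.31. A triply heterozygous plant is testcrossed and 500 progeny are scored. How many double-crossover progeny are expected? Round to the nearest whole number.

13

Map distances give recombination frequencies of 0.163 and 0.226 for the two intervals.
With interference 0.31 (so coincidence = 0.69), expected double-crossover frequency = 0.163 × 0.226 × 0.69 = 0.02542.
Expected number = 0.02542 × 500 = 12.71 ≈ 13.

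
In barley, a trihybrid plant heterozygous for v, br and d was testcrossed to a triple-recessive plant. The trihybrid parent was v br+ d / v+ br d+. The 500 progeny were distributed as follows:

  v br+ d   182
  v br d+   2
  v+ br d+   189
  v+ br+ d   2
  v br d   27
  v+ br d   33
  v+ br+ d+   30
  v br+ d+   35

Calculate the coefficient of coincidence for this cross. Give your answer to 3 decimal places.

0.455

The two rarest classes, v+ br+ d and v br d+, are the double crossovers. Comparing them with the parentals, only the v allele has switched, so v is the middle locus and the order is d – v – br.
d–v: (68 + 4)/500 = 0.1440; v–br: (57 + 4)/500 = 0.1220.
Expected DCO frequency = 0.1440 × 0.1220 ≈ 0.01757; observed = 4/500 ≈ 0.00800.
Coefficient of coincidence = 0.00800/0.01757 ≈ 0.455.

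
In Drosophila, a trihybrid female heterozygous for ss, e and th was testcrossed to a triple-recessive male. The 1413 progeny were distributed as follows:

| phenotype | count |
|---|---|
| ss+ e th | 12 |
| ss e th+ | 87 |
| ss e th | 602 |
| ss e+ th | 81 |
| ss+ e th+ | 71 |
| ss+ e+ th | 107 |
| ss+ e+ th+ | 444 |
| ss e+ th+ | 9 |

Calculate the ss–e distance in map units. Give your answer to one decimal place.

The two most frequent reciprocal classes, ss e th and ss+ e+ th+, are the parental types, so the F1 was ss e th / ss+ e+ th+.
The two rarest classes, ss+ e th and ss e+ th+, are the double crossovers. Comparing them with the parentals, only the ss allele has switched, so ss is the middle locus and the order is e – ss – th.
Crossovers in the e–ss interval produce the single-crossover classes ss e+ th and ss+ e th+ (81 + 71 = 152) plus the double crossovers (21).
RF(e–ss) = (152 + 21) / 1413 = 173/1413 = 0.1224 → 12.2 map units.

12.2 map units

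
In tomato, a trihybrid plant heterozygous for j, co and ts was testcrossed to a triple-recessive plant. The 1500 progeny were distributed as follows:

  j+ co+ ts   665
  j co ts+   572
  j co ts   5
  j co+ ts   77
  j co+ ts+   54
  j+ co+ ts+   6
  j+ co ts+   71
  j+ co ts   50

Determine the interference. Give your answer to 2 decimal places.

The two most frequent reciprocal classes, j co ts+ and j+ co+ ts, are the parental types, so the F1 was j co ts+ / j+ co+ ts.
The two rarest classes, j co ts and j+ co+ ts+, are the double crossovers. Comparing them with the parentals, only the ts allele has switched, so ts is the middle locus and the order is j – ts – co.
j–ts: (148 + 11)/1500 = 0.1060; ts–co: (104 + 11)/1500 = 0.0767.
Expected DCO frequency = 0.1060 × 0.0767 ≈ 0.00813; observed = 11/1500 ≈ 0.00733.
Coefficient of coincidence = 0.00733/0.00813 ≈ 0.90; interference = 1 − 0.90 = 0.10.

0.10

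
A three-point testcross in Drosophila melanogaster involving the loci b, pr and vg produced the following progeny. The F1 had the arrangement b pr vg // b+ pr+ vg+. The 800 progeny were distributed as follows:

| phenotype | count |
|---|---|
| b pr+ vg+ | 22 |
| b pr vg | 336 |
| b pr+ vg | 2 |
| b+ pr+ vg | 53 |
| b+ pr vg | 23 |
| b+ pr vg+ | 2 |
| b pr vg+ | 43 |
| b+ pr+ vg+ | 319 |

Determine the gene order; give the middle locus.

The two rarest classes, b pr+ vg and b+ pr vg+, are the double crossovers. Comparing them with the parentals, only the pr allele has switched, so pr is the middle locus and the order is vg – pr – b.

pr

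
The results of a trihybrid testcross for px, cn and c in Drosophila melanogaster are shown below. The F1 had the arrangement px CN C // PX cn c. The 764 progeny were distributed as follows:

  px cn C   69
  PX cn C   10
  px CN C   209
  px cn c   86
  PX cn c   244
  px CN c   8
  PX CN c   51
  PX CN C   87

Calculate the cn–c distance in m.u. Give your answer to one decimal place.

18.1 m.u.

The two rarest classes, px CN c and PX cn C, are the double crossovers. Comparing them with the parentals, only the c allele has switched, so c is the middle locus and the order is px – c – cn.
Crossovers in the c–cn interval produce the single-crossover classes px cn C and PX CN c (69 + 51 = 120) plus the double crossovers (18).
RF(c–cn) = (120 + 18) / 764 = 138/764 = 0.1806 → 18.1 m.u.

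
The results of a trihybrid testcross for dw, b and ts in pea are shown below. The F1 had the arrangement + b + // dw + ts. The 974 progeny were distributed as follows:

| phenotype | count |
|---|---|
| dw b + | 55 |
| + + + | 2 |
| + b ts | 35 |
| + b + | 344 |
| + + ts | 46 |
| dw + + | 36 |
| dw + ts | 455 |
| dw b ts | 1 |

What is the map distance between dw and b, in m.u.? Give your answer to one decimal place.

The two rarest classes, + + + and dw b ts, are the double crossovers. Comparing them with the parentals, only the b allele has switched, so b is the middle locus and the order is dw – b – ts.
Crossovers in the dw–b interval produce the single-crossover classes dw b + and + + ts (55 + 46 = 101) plus the double crossovers (3).
RF(dw–b) = (101 + 3) / 974 = 104/974 = 0.1068 → 10.7 m.u.

10.7 m.u.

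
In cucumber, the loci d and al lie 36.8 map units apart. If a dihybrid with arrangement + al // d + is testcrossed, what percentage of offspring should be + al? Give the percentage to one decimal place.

31.6%

A map distance of 36.8 map units corresponds to a recombination frequency of 0.368.
The F1 is + al / d +, so + al is a parental gamete class with expected frequency (1 − r)/2 = 0.632/2 = 0.3160.
That is 0.3160 = 31.6% of the progeny.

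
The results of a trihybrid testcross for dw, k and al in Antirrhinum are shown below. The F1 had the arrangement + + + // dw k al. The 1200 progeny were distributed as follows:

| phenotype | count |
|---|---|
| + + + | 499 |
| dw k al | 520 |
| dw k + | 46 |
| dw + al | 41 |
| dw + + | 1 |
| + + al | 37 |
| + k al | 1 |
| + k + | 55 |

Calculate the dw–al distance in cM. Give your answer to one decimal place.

7.1 cM

The two rarest classes, dw + + and + k al, are the double crossovers. Comparing them with the parentals, only the dw allele has switched, so dw is the middle locus and the order is k – dw – al.
Crossovers in the dw–al interval produce the single-crossover classes + + al and dw k + (37 + 46 = 83) plus the double crossovers (2).
RF(dw–al) = (83 + 2) / 1200 = 85/1200 = 0.0708 → 7.1 cM.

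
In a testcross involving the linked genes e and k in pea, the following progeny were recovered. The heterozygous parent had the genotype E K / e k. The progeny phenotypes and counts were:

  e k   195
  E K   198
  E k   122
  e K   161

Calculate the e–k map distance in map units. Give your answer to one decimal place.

41.9 map units

The recombinant classes are E k and e K: 122 + 161 = 283.
Recombination frequency = 283/676 = 0.4186 ≈ 41.9%, i.e. 41.9 map units.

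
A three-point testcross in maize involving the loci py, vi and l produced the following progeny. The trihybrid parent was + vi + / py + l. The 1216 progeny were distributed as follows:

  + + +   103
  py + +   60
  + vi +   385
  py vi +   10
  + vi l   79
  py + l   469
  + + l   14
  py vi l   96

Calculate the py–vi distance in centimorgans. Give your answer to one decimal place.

The two rarest classes, py vi + and + + l, are the double crossovers. Comparing them with the parentals, only the py allele has switched, so py is the middle locus and the order is l – py – vi.
Crossovers in the py–vi interval produce the single-crossover classes + + + and py vi l (103 + 96 = 199) plus the double crossovers (24).
RF(py–vi) = (199 + 24) / 1216 = 223/1216 = 0.1834 → 18.3 centimorgans.

18.3 centimorgans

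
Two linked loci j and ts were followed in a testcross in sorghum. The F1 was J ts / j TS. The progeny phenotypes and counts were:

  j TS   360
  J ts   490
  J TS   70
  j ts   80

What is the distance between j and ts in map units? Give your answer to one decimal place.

15.0 map units

The recombinant classes are J TS and j ts: 70 + 80 = 150.
Recombination frequency = 150/1000 = 0.1500 ≈ 15.0%, i.e. 15.0 map units.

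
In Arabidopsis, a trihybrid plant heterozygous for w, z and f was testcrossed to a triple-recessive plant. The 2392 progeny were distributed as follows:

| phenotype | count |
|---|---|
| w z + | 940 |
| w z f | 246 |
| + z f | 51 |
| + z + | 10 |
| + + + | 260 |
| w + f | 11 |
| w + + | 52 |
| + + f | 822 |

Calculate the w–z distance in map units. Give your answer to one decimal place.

The two most frequent reciprocal classes, w z + and + + f, are the parental types, so the F1 was w z + / + + f.
The two rarest classes, + z + and w + f, are the double crossovers. Comparing them with the parentals, only the w allele has switched, so w is the middle locus and the order is f – w – z.
Crossovers in the w–z interval produce the single-crossover classes w + + and + z f (52 + 51 = 103) plus the double crossovers (21).
RF(w–z) = (103 + 21) / 2392 = 124/2392 = 0.0518 → 5.2 map units.

5.2 map units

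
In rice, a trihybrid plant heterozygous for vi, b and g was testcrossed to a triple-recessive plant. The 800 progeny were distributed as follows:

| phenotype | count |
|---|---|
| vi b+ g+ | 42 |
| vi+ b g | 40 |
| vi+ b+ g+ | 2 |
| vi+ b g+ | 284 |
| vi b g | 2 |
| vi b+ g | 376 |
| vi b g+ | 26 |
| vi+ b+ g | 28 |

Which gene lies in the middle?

The two most frequent reciprocal classes, vi+ b g+ and vi b+ g, are the parental types, so the F1 was vi+ b g+ / vi b+ g.
The two rarest classes, vi+ b+ g+ and vi b g, are the double crossovers. Comparing them with the parentals, only the b allele has switched, so b is the middle locus and the order is vi – b – g.

b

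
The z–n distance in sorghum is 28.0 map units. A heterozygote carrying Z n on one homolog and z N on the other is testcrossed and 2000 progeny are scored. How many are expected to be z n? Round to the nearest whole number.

280

A map distance of 28.0 map units corresponds to a recombination frequency of 0.280.
The F1 is Z n / z N, so z n is a recombinant gamete class with expected frequency r/2 = 0.280/2 = 0.1400.
Expected number = 0.1400 × 2000 = 280.00 ≈ 280.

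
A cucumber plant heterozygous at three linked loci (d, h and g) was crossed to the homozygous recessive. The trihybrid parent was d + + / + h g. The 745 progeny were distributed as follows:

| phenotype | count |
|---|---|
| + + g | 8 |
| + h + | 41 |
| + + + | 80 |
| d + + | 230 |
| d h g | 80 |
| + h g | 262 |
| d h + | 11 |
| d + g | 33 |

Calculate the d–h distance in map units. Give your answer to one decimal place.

24.0 map units

The two rarest classes, d h + and + + g, are the double crossovers. Comparing them with the parentals, only the h allele has switched, so h is the middle locus and the order is g – h – d.
Crossovers in the h–d interval produce the single-crossover classes + + + and d h g (80 + 80 = 160) plus the double crossovers (19).
RF(h–d) = (160 + 19) / 745 = 179/745 = 0.2403 → 24.0 map units.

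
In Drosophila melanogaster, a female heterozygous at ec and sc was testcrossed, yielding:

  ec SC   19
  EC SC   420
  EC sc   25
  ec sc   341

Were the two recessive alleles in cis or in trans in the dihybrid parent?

The two most frequent classes are EC SC (420) and ec sc (341); these are the parental (non-recombinant) types.
So the F1 carried EC SC on one chromosome and ec sc on the other — the recessive alleles are on the same chromosome (cis / coupling).

cis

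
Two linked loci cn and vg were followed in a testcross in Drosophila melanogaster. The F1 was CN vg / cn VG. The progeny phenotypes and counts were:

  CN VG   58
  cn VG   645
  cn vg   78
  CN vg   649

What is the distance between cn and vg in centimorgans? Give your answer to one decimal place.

9.5 centimorgans

The recombinant classes are CN VG and cn vg: 58 + 78 = 136.
Recombination frequency = 136/1430 = 0.0951 ≈ 9.5%, i.e. 9.5 centimorgans.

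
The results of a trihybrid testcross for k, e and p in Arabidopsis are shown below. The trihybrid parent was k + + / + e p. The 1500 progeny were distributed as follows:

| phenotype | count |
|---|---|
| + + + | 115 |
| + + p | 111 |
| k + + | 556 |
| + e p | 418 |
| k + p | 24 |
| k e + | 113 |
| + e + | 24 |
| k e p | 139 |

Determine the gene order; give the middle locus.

The two rarest classes, k + p and + e +, are the double crossovers. Comparing them with the parentals, only the p allele has switched, so p is the middle locus and the order is e – p – k.

p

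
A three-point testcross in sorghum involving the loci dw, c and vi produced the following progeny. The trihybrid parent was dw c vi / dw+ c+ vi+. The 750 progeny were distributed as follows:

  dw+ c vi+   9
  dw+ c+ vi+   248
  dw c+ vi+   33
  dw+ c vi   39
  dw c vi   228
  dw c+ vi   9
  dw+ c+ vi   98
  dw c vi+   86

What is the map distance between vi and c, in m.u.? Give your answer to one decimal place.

26.9 m.u.

The two rarest classes, dw c+ vi and dw+ c vi+, are the double crossovers. Comparing them with the parentals, only the c allele has switched, so c is the middle locus and the order is vi – c – dw.
Crossovers in the vi–c interval produce the single-crossover classes dw c vi+ and dw+ c+ vi (86 + 98 = 184) plus the double crossovers (18).
RF(vi–c) = (184 + 18) / 750 = 202/750 = 0.2693 → 26.9 m.u.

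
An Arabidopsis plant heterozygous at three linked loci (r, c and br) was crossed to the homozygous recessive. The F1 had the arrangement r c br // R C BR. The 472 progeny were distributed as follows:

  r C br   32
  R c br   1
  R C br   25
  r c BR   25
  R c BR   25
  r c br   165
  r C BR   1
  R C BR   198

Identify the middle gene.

r

The two rarest classes, R c br and r C BR, are the double crossovers. Comparing them with the parentals, only the r allele has switched, so r is the middle locus and the order is br – r – c.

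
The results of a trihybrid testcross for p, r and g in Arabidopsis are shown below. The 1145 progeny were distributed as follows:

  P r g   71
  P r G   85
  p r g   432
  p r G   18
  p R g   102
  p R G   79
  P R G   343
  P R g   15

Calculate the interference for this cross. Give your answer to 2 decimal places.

0.06

The two most frequent reciprocal classes, p r g and P R G, are the parental types, so the F1 was p r g / P R G.
The two rarest classes, p r G and P R g, are the double crossovers. Comparing them with the parentals, only the g allele has switched, so g is the middle locus and the order is p – g – r.
p–g: (150 + 33)/1145 = 0.1598; g–r: (187 + 33)/1145 = 0.1921.
Expected DCO frequency = 0.1598 × 0.1921 ≈ 0.03070; observed = 33/1145 ≈ 0.02882.
Coefficient of coincidence = 0.02882/0.03070 ≈ 0.94; interference = 1 − 0.94 = 0.06.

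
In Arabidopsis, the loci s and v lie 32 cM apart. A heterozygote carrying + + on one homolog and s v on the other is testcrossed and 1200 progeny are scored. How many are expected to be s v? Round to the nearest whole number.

A map distance of 32 cM corresponds to a recombination frequency of 0.320.
The F1 is + + / s v, so s v is a parental gamete class with expected frequency (1 − r)/2 = 0.680/2 = 0.3400.
Expected number = 0.3400 × 1200 = 408.00 ≈ 408.

408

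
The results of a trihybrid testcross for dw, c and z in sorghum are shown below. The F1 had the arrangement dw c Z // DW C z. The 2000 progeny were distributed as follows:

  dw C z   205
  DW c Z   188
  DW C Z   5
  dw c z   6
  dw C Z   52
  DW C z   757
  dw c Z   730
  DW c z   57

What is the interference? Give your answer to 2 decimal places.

The two rarest classes, dw c z and DW C Z, are the double crossovers. Comparing them with the parentals, only the z allele has switched, so z is the middle locus and the order is c – z – dw.
c–z: (109 + 11)/2000 = 0.0600; z–dw: (393 + 11)/2000 = 0.2020.
Expected DCO frequency = 0.0600 × 0.2020 ≈ 0.01212; observed = 11/2000 ≈ 0.00550.
Coefficient of coincidence = 0.00550/0.01212 ≈ 0.45; interference = 1 − 0.45 = 0.55.

0.55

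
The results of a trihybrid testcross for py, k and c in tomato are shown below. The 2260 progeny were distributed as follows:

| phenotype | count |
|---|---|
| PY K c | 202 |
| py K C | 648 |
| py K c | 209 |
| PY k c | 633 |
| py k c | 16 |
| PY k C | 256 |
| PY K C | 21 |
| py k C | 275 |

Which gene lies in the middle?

py

The two most frequent reciprocal classes, PY k c and py K C, are the parental types, so the F1 was PY k c / py K C.
The two rarest classes, py k c and PY K C, are the double crossovers. Comparing them with the parentals, only the py allele has switched, so py is the middle locus and the order is c – py – k.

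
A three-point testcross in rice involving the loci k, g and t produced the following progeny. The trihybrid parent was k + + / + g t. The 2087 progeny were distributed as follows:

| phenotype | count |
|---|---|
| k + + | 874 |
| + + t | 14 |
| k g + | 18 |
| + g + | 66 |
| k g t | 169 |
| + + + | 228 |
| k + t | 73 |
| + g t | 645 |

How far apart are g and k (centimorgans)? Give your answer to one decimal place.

The two rarest classes, k g + and + + t, are the double crossovers. Comparing them with the parentals, only the g allele has switched, so g is the middle locus and the order is k – g – t.
Crossovers in the k–g interval produce the single-crossover classes + + + and k g t (228 + 169 = 397) plus the double crossovers (32).
RF(k–g) = (397 + 32) / 2087 = 429/2087 = 0.2056 → 20.6 centimorgans.

20.6 centimorgans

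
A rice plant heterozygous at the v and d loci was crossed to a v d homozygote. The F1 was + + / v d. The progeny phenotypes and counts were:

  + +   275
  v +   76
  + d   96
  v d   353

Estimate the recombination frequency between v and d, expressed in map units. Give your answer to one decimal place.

The recombinant classes are + d and v +: 96 + 76 = 172.
Recombination frequency = 172/800 = 0.2150 ≈ 21.5%, i.e. 21.5 map units.

21.5 map units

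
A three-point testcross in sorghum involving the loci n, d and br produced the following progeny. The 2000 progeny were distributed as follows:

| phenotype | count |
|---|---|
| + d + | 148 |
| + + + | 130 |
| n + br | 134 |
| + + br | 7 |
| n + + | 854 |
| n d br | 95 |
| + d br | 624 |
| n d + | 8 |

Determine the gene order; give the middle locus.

The two most frequent reciprocal classes, n + + and + d br, are the parental types, so the F1 was n + + / + d br.
The two rarest classes, n d + and + + br, are the double crossovers. Comparing them with the parentals, only the d allele has switched, so d is the middle locus and the order is n – d – br.

d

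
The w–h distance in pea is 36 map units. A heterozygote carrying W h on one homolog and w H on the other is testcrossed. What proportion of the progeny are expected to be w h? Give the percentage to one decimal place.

18.0%

A map distance of 36 map units corresponds to a recombination frequency of 0.360.
The F1 is W h / w H, so w h is a recombinant gamete class with expected frequency r/2 = 0.360/2 = 0.1800.
That is 0.1800 = 18.0% of the progeny.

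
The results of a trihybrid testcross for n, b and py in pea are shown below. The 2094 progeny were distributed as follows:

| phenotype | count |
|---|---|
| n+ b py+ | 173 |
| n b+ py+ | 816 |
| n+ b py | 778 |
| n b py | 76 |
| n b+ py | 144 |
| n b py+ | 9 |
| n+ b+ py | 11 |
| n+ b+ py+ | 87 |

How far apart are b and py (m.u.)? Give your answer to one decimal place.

The two most frequent reciprocal classes, n b+ py+ and n+ b py, are the parental types, so the F1 was n b+ py+ / n+ b py.
The two rarest classes, n b py+ and n+ b+ py, are the double crossovers. Comparing them with the parentals, only the b allele has switched, so b is the middle locus and the order is py – b – n.
Crossovers in the py–b interval produce the single-crossover classes n b+ py and n+ b py+ (144 + 173 = 317) plus the double crossovers (20).
RF(py–b) = (317 + 20) / 2094 = 337/2094 = 0.1609 → 16.1 m.u.

16.1 m.u.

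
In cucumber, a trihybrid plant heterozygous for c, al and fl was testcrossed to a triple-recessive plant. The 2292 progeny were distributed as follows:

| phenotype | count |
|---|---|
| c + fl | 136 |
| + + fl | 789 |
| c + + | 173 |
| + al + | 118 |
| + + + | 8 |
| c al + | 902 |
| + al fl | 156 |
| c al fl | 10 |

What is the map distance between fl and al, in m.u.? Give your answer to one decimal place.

15.1 m.u.

The two most frequent reciprocal classes, + + fl and c al +, are the parental types, so the F1 was + + fl / c al +.
The two rarest classes, + + + and c al fl, are the double crossovers. Comparing them with the parentals, only the fl allele has switched, so fl is the middle locus and the order is al – fl – c.
Crossovers in the al–fl interval produce the single-crossover classes + al fl and c + + (156 + 173 = 329) plus the double crossovers (18).
RF(al–fl) = (329 + 18) / 2292 = 347/2292 = 0.1514 → 15.1 m.u.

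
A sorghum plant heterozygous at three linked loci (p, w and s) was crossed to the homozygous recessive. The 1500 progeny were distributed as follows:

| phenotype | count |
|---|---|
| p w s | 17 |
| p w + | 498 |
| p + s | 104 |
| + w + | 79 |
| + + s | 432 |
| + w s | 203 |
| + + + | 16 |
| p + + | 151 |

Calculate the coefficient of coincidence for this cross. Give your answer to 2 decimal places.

The two most frequent reciprocal classes, + + s and p w +, are the parental types, so the F1 was + + s / p w +.
The two rarest classes, + + + and p w s, are the double crossovers. Comparing them with the parentals, only the s allele has switched, so s is the middle locus and the order is w – s – p.
w–s: (354 + 33)/1500 = 0.2580; s–p: (183 + 33)/1500 = 0.1440.
Expected DCO frequency = 0.2580 × 0.1440 ≈ 0.03715; observed = 33/1500 ≈ 0.02200.
Coefficient of coincidence = 0.02200/0.03715 ≈ 0.59.

0.59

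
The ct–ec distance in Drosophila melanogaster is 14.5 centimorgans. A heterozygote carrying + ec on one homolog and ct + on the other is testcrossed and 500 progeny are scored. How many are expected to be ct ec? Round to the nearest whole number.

36

A map distance of 14.5 centimorgans corresponds to a recombination frequency of 0.145.
The F1 is + ec / ct +, so ct ec is a recombinant gamete class with expected frequency r/2 = 0.145/2 = 0.0725.
Expected number = 0.0725 × 500 = 36.25 ≈ 36.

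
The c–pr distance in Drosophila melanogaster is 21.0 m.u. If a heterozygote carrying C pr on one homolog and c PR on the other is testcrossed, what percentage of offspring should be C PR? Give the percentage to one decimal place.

A map distance of 21.0 m.u. corresponds to a recombination frequency of 0.210.
The F1 is C pr / c PR, so C PR is a recombinant gamete class with expected frequency r/2 = 0.210/2 = 0.1050.
That is 0.1050 = 10.5% of the progeny.

10.5%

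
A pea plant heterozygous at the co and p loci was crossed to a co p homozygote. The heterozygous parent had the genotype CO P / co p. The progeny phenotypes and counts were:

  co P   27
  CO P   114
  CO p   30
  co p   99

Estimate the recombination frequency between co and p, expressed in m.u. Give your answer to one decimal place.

The recombinant classes are CO p and co P: 30 + 27 = 57.
Recombination frequency = 57/270 = 0.2111 ≈ 21.1%, i.e. 21.1 m.u.

21.1 m.u.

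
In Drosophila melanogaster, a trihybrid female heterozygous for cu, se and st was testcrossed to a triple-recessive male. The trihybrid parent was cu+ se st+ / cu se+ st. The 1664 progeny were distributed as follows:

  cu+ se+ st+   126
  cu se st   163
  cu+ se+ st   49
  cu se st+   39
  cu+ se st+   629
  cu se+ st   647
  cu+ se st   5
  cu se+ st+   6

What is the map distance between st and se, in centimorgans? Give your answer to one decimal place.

The two rarest classes, cu+ se st and cu se+ st+, are the double crossovers. Comparing them with the parentals, only the st allele has switched, so st is the middle locus and the order is se – st – cu.
Crossovers in the se–st interval produce the single-crossover classes cu+ se+ st+ and cu se st (126 + 163 = 289) plus the double crossovers (11).
RF(se–st) = (289 + 11) / 1664 = 300/1664 = 0.1803 → 18.0 centimorgans.

18.0 centimorgans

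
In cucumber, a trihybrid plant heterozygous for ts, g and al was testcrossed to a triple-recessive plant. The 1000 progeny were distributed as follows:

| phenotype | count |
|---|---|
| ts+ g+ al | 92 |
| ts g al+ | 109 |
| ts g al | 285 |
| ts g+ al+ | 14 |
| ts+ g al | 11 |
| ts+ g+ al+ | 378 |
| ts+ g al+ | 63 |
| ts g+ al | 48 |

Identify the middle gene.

The two most frequent reciprocal classes, ts g al and ts+ g+ al+, are the parental types, so the F1 was ts g al / ts+ g+ al+.
The two rarest classes, ts+ g al and ts g+ al+, are the double crossovers. Comparing them with the parentals, only the ts allele has switched, so ts is the middle locus and the order is g – ts – al.

ts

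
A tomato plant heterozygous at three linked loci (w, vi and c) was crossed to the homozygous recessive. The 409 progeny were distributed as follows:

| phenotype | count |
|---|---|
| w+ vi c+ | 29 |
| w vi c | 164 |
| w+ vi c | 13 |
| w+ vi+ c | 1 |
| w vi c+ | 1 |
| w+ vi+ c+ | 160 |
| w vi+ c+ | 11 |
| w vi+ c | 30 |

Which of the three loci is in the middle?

c

The two most frequent reciprocal classes, w vi c and w+ vi+ c+, are the parental types, so the F1 was w vi c / w+ vi+ c+.
The two rarest classes, w vi c+ and w+ vi+ c, are the double crossovers. Comparing them with the parentals, only the c allele has switched, so c is the middle locus and the order is vi – c – w.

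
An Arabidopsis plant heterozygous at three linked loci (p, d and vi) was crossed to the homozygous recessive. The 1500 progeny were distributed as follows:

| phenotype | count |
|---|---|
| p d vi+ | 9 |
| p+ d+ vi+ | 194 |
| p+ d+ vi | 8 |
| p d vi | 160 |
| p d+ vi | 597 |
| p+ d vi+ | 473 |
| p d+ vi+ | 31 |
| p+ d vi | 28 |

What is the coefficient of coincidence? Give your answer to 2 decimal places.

0.90

The two most frequent reciprocal classes, p+ d vi+ and p d+ vi, are the parental types, so the F1 was p+ d vi+ / p d+ vi.
The two rarest classes, p d vi+ and p+ d+ vi, are the double crossovers. Comparing them with the parentals, only the p allele has switched, so p is the middle locus and the order is vi – p – d.
vi–p: (59 + 17)/1500 = 0.0507; p–d: (354 + 17)/1500 = 0.2473.
Expected DCO frequency = 0.0507 × 0.2473 ≈ 0.01254; observed = 17/1500 ≈ 0.01133.
Coefficient of coincidence = 0.01133/0.01254 ≈ 0.90.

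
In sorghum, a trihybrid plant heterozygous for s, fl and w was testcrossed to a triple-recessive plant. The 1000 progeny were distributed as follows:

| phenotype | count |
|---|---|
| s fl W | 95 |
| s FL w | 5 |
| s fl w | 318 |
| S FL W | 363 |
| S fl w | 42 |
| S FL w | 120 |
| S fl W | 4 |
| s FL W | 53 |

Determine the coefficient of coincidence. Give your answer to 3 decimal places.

The two most frequent reciprocal classes, s fl w and S FL W, are the parental types, so the F1 was s fl w / S FL W.
The two rarest classes, s FL w and S fl W, are the double crossovers. Comparing them with the parentals, only the fl allele has switched, so fl is the middle locus and the order is w – fl – s.
w–fl: (215 + 9)/1000 = 0.2240; fl–s: (95 + 9)/1000 = 0.1040.
Expected DCO frequency = 0.2240 × 0.1040 ≈ 0.02330; observed = 9/1000 ≈ 0.00900.
Coefficient of coincidence = 0.00900/0.02330 ≈ 0.386.

0.386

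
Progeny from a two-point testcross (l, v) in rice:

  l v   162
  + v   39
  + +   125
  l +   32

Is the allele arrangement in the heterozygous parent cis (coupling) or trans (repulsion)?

The two most frequent classes are + + (125) and l v (162); these are the parental (non-recombinant) types.
So the F1 carried + + on one chromosome and l v on the other — the recessive alleles are on the same chromosome (cis / coupling).

cis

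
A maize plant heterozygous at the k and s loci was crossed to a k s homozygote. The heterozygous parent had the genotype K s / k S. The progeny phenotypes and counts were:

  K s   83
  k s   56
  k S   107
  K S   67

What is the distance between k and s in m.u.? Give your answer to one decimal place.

39.3 m.u.

The recombinant classes are K S and k s: 67 + 56 = 123.
Recombination frequency = 123/313 = 0.3930 ≈ 39.3%, i.e. 39.3 m.u.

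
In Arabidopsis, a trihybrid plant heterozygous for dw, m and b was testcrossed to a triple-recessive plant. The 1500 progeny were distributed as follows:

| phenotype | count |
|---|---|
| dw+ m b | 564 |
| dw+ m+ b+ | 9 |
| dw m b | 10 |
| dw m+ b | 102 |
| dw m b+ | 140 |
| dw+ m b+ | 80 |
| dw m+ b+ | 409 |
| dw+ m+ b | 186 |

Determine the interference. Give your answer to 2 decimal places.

0.59

The two most frequent reciprocal classes, dw+ m b and dw m+ b+, are the parental types, so the F1 was dw+ m b / dw m+ b+.
The two rarest classes, dw m b and dw+ m+ b+, are the double crossovers. Comparing them with the parentals, only the dw allele has switched, so dw is the middle locus and the order is b – dw – m.
b–dw: (182 + 19)/1500 = 0.1340; dw–m: (326 + 19)/1500 = 0.2300.
Expected DCO frequency = 0.1340 × 0.2300 ≈ 0.03082; observed = 19/1500 ≈ 0.01267.
Coefficient of coincidence = 0.01267/0.03082 ≈ 0.41; interference = 1 − 0.41 = 0.59.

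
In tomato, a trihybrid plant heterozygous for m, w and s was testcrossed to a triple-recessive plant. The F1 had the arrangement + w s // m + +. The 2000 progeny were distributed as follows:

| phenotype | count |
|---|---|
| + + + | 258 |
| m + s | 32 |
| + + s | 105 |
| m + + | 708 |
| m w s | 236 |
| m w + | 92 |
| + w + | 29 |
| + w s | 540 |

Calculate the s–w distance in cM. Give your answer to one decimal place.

12.9 cM

The two rarest classes, + w + and m + s, are the double crossovers. Comparing them with the parentals, only the s allele has switched, so s is the middle locus and the order is w – s – m.
Crossovers in the w–s interval produce the single-crossover classes + + s and m w + (105 + 92 = 197) plus the double crossovers (61).
RF(w–s) = (197 + 61) / 2000 = 258/2000 = 0.1290 → 12.9 cM.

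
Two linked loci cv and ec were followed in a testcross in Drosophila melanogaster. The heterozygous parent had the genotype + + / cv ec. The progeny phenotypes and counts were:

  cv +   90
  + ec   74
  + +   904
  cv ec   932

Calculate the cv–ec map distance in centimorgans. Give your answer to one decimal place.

The recombinant classes are + ec and cv +: 74 + 90 = 164.
Recombination frequency = 164/2000 = 0.0820 ≈ 8.2%, i.e. 8.2 centimorgans.

8.2 centimorgans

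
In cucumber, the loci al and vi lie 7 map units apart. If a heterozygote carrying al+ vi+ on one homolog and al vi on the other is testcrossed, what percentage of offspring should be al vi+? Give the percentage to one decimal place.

A map distance of 7 map units corresponds to a recombination frequency of 0.070.
The F1 is al+ vi+ / al vi, so al vi+ is a recombinant gamete class with expected frequency r/2 = 0.070/2 = 0.0350.
That is 0.0350 = 3.5% of the progeny.

3.5%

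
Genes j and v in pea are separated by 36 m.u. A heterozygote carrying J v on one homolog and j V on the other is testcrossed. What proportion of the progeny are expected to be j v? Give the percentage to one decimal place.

A map distance of 36 m.u. corresponds to a recombination frequency of 0.360.
The F1 is J v / j V, so j v is a recombinant gamete class with expected frequency r/2 = 0.360/2 = 0.1800.
That is 0.1800 = 18.0% of the progeny.

18.0%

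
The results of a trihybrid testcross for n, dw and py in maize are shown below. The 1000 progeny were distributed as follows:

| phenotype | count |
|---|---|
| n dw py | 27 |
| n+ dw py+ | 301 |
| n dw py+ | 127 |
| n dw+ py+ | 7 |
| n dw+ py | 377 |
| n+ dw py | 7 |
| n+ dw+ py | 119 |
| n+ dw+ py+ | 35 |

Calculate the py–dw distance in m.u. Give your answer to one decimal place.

The two most frequent reciprocal classes, n dw+ py and n+ dw py+, are the parental types, so the F1 was n dw+ py / n+ dw py+.
The two rarest classes, n dw+ py+ and n+ dw py, are the double crossovers. Comparing them with the parentals, only the py allele has switched, so py is the middle locus and the order is n – py – dw.
Crossovers in the py–dw interval produce the single-crossover classes n dw py and n+ dw+ py+ (27 + 35 = 62) plus the double crossovers (14).
RF(py–dw) = (62 + 14) / 1000 = 76/1000 = 0.0760 → 7.6 m.u.

7.6 m.u.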